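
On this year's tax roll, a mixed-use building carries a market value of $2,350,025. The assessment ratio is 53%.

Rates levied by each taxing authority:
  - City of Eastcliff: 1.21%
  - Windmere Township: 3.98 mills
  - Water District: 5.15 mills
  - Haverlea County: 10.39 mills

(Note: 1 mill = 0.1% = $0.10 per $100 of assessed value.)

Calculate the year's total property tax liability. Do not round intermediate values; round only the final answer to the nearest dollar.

$39,383

Assessed value = $2,350,025 × 0.53 = $1,245,513.25
City of Eastcliff: $1,245,513.25 × 0.0121 = $15,070.710325
Windmere Township: $1,245,513.25 × 0.00398 = $4,957.142735
Water District: $1,245,513.25 × 0.00515 = $6,414.3932375
Haverlea County: $1,245,513.25 × 0.01039 = $12,940.8826675
Total = $39,383.128965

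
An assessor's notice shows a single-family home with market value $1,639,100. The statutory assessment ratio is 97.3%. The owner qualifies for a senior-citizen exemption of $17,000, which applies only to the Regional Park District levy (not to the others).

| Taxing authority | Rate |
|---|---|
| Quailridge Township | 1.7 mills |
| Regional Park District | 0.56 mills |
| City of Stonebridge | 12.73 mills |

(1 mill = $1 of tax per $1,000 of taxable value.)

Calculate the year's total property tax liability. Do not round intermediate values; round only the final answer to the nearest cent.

Assessed value = $1,639,100 × 0.973 = $1,594,844.3
Quailridge Township: $1,594,844.3 × 0.0017 = $2,711.23531
Regional Park District: ($1,594,844.3 − $17,000) × 0.00056 = $1,577,844.3 × 0.00056 = $883.592808
City of Stonebridge: $1,594,844.3 × 0.01273 = $20,302.367939
Total = $23,897.196057

$23,897.20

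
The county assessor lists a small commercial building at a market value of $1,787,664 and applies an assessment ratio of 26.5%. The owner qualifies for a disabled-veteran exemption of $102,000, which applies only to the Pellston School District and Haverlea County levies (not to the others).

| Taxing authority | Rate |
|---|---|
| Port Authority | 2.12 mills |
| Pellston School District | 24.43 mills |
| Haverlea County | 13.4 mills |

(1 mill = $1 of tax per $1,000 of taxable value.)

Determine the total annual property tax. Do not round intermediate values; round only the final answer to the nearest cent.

$15,066.89

Assessed value = $1,787,664 × 0.265 = $473,730.96
Port Authority: $473,730.96 × 0.00212 = $1,004.3096352
Pellston School District: ($473,730.96 − $102,000) × 0.02443 = $371,730.96 × 0.02443 = $9,081.3873528
Haverlea County: ($473,730.96 − $102,000) × 0.0134 = $371,730.96 × 0.0134 = $4,981.194864
Total = $15,066.891852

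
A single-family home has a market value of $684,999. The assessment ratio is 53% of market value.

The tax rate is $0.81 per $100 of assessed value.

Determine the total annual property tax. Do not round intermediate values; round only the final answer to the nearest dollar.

$2,941

Assessed value = $684,999 × 0.53 = $363,049.47
Tax = $363,049.47 × 0.0081 = $2,940.700707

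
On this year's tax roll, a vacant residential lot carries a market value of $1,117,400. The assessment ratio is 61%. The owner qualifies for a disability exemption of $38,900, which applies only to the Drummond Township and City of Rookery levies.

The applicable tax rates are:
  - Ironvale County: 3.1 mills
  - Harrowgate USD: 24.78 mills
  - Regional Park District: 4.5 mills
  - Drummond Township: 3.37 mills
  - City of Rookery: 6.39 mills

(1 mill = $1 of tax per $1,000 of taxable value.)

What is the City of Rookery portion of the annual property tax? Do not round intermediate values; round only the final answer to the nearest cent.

Assessed value = $1,117,400 × 0.61 = $681,614
City of Rookery taxable value = $681,614 − $38,900 = $642,714
City of Rookery levy = $642,714 × 0.00639 = $4,106.94246

$4,106.94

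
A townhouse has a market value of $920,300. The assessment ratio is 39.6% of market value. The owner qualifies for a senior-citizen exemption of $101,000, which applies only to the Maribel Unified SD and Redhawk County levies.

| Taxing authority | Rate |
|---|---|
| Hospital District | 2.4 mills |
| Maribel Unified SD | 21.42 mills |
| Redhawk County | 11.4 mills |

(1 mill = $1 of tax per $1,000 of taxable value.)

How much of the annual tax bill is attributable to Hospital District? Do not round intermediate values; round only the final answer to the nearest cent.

$874.65

Assessed value = $920,300 × 0.396 = $364,438.8
Hospital District taxable value = $364,438.8 (exemption does not apply)
Hospital District levy = $364,438.8 × 0.0024 = $874.65312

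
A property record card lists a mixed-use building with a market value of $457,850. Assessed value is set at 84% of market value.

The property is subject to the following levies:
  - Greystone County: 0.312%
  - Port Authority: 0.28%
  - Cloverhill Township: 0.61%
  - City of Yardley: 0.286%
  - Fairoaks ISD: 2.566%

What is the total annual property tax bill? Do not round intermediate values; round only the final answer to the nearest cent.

$15,591.44

Assessed value = $457,850 × 0.84 = $384,594
Greystone County: $384,594 × 0.00312 = $1,199.93328
Port Authority: $384,594 × 0.0028 = $1,076.8632
Cloverhill Township: $384,594 × 0.0061 = $2,346.0234
City of Yardley: $384,594 × 0.00286 = $1,099.93884
Fairoaks ISD: $384,594 × 0.02566 = $9,868.68204
Total = $1,199.93328 + $1,076.8632 + $2,346.0234 + $1,099.93884 + $9,868.68204 = $15,591.44076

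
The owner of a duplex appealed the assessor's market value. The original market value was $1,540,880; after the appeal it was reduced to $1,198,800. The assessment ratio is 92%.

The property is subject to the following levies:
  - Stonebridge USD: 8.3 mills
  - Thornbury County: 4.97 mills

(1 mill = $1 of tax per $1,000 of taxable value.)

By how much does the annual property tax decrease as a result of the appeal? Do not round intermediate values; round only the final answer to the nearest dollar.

Old assessed value = $1,540,880 × 0.92 = $1,417,609.6
New assessed value = $1,198,800 × 0.92 = $1,102,896
Combined rate = 0.0083 + 0.00497 = 0.01327
Old tax = $1,417,609.6 × 0.01327 = $18,811.679392
New tax = $1,102,896 × 0.01327 = $14,635.42992
Reduction = $18,811.679392 − $14,635.42992 = $4,176.249472

$4,176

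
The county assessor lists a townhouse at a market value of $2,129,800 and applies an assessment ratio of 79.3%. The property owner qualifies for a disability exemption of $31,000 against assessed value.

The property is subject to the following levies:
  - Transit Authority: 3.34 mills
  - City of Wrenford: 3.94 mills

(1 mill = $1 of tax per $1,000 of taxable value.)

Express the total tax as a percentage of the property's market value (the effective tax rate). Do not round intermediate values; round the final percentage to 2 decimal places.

Assessed value = $2,129,800 × 0.793 = $1,688,931.4
Taxable value = $1,688,931.4 − $31,000 = $1,657,931.4
Transit Authority: $1,657,931.4 × 0.00334 = $5,537.490876
City of Wrenford: $1,657,931.4 × 0.00394 = $6,532.249716
Total tax = $12,069.740592
Effective rate = $12,069.740592 ÷ $2,129,800 = 0.57% of market value

0.57%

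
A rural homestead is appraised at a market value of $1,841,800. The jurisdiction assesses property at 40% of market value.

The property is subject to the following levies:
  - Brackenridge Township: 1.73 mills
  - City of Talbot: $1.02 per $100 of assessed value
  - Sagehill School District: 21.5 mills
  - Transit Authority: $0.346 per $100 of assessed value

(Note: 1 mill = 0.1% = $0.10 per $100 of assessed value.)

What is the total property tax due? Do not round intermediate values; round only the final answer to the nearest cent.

$27,177.60

Assessed value = $1,841,800 × 0.4 = $736,720
Brackenridge Township: $736,720 × 0.00173 = $1,274.5256
City of Talbot: $736,720 × 0.0102 = $7,514.544
Sagehill School District: $736,720 × 0.0215 = $15,839.48
Transit Authority: $736,720 × 0.00346 = $2,549.0512
Total = $27,177.6008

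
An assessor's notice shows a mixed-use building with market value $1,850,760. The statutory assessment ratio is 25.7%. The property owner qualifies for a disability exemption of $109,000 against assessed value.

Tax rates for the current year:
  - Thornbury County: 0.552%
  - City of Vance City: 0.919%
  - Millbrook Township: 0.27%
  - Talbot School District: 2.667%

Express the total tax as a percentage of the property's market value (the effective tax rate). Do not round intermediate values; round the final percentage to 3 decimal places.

0.873%

Assessed value = $1,850,760 × 0.257 = $475,645.32
Taxable value = $475,645.32 − $109,000 = $366,645.32
Thornbury County: $366,645.32 × 0.00552 = $2,023.8821664
City of Vance City: $366,645.32 × 0.00919 = $3,369.4704908
Millbrook Township: $366,645.32 × 0.0027 = $989.942364
Talbot School District: $366,645.32 × 0.02667 = $9,778.4306844
Total tax = $16,161.7257056
Effective rate = $16,161.7257056 ÷ $1,850,760 = 0.873% of market value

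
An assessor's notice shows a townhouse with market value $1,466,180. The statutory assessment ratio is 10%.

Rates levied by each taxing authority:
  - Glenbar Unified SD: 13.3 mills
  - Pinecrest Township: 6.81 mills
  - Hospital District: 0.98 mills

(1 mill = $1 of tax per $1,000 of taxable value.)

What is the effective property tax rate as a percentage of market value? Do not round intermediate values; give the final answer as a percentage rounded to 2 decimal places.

0.21%

Assessed value = $1,466,180 × 0.1 = $146,618
Glenbar Unified SD: $146,618 × 0.0133 = $1,950.0194
Pinecrest Township: $146,618 × 0.00681 = $998.46858
Hospital District: $146,618 × 0.00098 = $143.68564
Total tax = $3,092.17362
Effective rate = $3,092.17362 ÷ $1,466,180 = 0.21% of market value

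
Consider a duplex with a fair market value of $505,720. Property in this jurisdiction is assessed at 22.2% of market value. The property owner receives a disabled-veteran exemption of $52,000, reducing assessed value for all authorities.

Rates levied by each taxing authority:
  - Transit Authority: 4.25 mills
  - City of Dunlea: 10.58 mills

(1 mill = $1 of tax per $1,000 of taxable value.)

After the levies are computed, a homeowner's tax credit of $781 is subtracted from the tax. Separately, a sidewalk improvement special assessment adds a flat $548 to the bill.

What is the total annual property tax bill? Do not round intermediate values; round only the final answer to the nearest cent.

$660.80

Assessed value = $505,720 × 0.222 = $112,269.84
Taxable value = $112,269.84 − $52,000 = $60,269.84
Transit Authority: $60,269.84 × 0.00425 = $256.14682
City of Dunlea: $60,269.84 × 0.01058 = $637.6549072
Levies subtotal = $893.8017272
After credit = $893.8017272 − $781 = $112.8017272
Total = $112.8017272 + $548 = $660.8017272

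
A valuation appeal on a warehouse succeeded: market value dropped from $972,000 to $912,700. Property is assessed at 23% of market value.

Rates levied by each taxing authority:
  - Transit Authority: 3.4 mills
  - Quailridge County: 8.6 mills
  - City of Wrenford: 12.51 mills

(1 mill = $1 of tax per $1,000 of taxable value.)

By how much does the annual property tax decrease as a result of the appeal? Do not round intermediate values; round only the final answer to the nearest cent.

$334.29

Old assessed value = $972,000 × 0.23 = $223,560
New assessed value = $912,700 × 0.23 = $209,921
Combined rate = 0.0034 + 0.0086 + 0.01251 = 0.02451
Old tax = $223,560 × 0.02451 = $5,479.4556
New tax = $209,921 × 0.02451 = $5,145.16371
Reduction = $5,479.4556 − $5,145.16371 = $334.29189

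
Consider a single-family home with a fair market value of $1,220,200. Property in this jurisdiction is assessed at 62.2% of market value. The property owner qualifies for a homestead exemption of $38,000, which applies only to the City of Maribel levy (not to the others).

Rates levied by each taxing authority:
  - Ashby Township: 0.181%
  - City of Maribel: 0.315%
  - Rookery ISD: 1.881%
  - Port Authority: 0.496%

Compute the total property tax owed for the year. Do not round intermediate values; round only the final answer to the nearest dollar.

Assessed value = $1,220,200 × 0.622 = $758,964.4
Ashby Township: $758,964.4 × 0.00181 = $1,373.725564
City of Maribel: ($758,964.4 − $38,000) × 0.00315 = $720,964.4 × 0.00315 = $2,271.03786
Rookery ISD: $758,964.4 × 0.01881 = $14,276.120364
Port Authority: $758,964.4 × 0.00496 = $3,764.463424
Total = $21,685.347212

$21,685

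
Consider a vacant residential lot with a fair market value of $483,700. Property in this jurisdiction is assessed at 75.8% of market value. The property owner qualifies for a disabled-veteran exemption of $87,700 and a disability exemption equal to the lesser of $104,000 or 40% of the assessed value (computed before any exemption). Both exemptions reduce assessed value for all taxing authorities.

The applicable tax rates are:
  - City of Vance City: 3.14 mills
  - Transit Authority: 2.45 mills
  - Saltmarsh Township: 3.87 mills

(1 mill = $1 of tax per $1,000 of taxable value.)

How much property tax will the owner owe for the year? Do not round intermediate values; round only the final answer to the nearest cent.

$1,654.98

Assessed value = $483,700 × 0.758 = $366,644.6
Disability exemption = min($104,000, 40% × $366,644.6) = min($104,000, $146,657.84) = $104,000 (dollar cap binds)
Taxable value = $366,644.6 − $87,700 − $104,000 = $174,944.6
City of Vance City: $174,944.6 × 0.00314 = $549.326044
Transit Authority: $174,944.6 × 0.00245 = $428.61427
Saltmarsh Township: $174,944.6 × 0.00387 = $677.035602
Total = $1,654.975916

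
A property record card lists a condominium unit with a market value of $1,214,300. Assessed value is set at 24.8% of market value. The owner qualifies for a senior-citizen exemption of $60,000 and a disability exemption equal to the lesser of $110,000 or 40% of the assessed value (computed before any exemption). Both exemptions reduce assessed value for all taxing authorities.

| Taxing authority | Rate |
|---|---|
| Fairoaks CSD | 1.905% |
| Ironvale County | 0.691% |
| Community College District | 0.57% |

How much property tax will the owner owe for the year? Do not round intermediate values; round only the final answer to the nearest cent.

Assessed value = $1,214,300 × 0.248 = $301,146.4
Disability exemption = min($110,000, 40% × $301,146.4) = min($110,000, $120,458.56) = $110,000 (dollar cap binds)
Taxable value = $301,146.4 − $60,000 − $110,000 = $131,146.4
Fairoaks CSD: $131,146.4 × 0.01905 = $2,498.33892
Ironvale County: $131,146.4 × 0.00691 = $906.221624
Community College District: $131,146.4 × 0.0057 = $747.53448
Total = $4,152.095024

$4,152.10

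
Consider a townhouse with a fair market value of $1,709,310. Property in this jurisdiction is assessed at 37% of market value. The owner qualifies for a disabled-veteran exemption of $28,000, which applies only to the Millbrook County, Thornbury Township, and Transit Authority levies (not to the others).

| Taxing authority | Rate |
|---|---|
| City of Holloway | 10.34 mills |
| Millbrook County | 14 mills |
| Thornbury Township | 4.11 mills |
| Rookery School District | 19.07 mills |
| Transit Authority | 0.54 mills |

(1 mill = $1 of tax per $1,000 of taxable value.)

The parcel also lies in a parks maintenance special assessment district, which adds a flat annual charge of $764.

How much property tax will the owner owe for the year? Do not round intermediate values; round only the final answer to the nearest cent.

$30,637.09

Assessed value = $1,709,310 × 0.37 = $632,444.7
City of Holloway: $632,444.7 × 0.01034 = $6,539.478198
Millbrook County: ($632,444.7 − $28,000) × 0.014 = $604,444.7 × 0.014 = $8,462.2258
Thornbury Township: ($632,444.7 − $28,000) × 0.00411 = $604,444.7 × 0.00411 = $2,484.267717
Rookery School District: $632,444.7 × 0.01907 = $12,060.720429
Transit Authority: ($632,444.7 − $28,000) × 0.00054 = $604,444.7 × 0.00054 = $326.400138
Levies subtotal = $29,873.092282
Total = $29,873.092282 + $764 = $30,637.092282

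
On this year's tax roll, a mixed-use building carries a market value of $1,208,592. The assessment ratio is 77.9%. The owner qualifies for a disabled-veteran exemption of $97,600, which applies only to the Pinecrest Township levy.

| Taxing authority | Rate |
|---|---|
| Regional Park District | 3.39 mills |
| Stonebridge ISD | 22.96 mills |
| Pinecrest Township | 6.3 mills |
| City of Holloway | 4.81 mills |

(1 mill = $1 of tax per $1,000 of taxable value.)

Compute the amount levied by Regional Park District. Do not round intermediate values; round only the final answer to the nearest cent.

$3,191.66

Assessed value = $1,208,592 × 0.779 = $941,493.168
Regional Park District taxable value = $941,493.168 (exemption does not apply)
Regional Park District levy = $941,493.168 × 0.00339 = $3,191.66183952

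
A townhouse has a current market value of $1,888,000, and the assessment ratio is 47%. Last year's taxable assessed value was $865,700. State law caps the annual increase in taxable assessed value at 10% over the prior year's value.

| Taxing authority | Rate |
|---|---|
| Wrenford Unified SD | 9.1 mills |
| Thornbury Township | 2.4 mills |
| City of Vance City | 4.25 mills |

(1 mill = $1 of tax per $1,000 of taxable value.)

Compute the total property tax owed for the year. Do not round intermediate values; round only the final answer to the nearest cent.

$13,975.92

Uncapped assessed value = $1,888,000 × 0.47 = $887,360
Cap limit = $865,700 × 1.1 = $952,270
Taxable assessed value = min($887,360, $952,270) = $887,360 (cap does not bind)
Wrenford Unified SD: $887,360 × 0.0091 = $8,074.976
Thornbury Township: $887,360 × 0.0024 = $2,129.664
City of Vance City: $887,360 × 0.00425 = $3,771.28
Total = $13,975.92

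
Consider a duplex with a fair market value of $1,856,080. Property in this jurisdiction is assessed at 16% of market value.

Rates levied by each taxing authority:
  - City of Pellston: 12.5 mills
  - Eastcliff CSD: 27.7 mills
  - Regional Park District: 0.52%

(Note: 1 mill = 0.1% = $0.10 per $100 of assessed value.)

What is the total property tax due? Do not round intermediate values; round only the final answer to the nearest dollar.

$13,483

Assessed value = $1,856,080 × 0.16 = $296,972.8
City of Pellston: $296,972.8 × 0.0125 = $3,712.16
Eastcliff CSD: $296,972.8 × 0.0277 = $8,226.14656
Regional Park District: $296,972.8 × 0.0052 = $1,544.25856
Total = $13,482.56512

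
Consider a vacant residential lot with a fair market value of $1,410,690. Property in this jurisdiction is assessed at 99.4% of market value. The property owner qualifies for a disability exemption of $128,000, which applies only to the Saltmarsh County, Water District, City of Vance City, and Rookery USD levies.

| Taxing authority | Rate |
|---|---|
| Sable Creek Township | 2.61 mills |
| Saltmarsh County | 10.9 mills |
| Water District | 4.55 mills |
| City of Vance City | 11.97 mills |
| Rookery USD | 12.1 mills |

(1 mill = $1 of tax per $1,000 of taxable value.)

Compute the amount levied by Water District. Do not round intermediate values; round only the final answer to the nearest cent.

$5,797.73

Assessed value = $1,410,690 × 0.994 = $1,402,225.86
Water District taxable value = $1,402,225.86 − $128,000 = $1,274,225.86
Water District levy = $1,274,225.86 × 0.00455 = $5,797.727663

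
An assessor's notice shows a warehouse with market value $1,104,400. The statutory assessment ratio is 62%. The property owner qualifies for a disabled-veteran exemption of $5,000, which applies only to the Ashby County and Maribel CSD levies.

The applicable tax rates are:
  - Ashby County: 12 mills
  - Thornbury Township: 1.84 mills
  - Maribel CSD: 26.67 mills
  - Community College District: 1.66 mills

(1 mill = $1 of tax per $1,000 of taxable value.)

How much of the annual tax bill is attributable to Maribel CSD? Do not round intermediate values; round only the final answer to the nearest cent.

$18,128.35

Assessed value = $1,104,400 × 0.62 = $684,728
Maribel CSD taxable value = $684,728 − $5,000 = $679,728
Maribel CSD levy = $679,728 × 0.02667 = $18,128.34576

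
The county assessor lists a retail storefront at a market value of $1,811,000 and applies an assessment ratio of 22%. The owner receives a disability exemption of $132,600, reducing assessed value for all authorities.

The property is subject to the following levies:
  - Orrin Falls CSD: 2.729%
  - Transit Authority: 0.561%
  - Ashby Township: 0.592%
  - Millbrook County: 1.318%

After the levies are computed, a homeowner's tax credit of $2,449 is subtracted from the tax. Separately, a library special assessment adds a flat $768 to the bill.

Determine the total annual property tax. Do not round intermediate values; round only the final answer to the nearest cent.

Assessed value = $1,811,000 × 0.22 = $398,420
Taxable value = $398,420 − $132,600 = $265,820
Orrin Falls CSD: $265,820 × 0.02729 = $7,254.2278
Transit Authority: $265,820 × 0.00561 = $1,491.2502
Ashby Township: $265,820 × 0.00592 = $1,573.6544
Millbrook County: $265,820 × 0.01318 = $3,503.5076
Levies subtotal = $13,822.64
After credit = $13,822.64 − $2,449 = $11,373.64
Total = $11,373.64 + $768 = $12,141.64

$12,141.64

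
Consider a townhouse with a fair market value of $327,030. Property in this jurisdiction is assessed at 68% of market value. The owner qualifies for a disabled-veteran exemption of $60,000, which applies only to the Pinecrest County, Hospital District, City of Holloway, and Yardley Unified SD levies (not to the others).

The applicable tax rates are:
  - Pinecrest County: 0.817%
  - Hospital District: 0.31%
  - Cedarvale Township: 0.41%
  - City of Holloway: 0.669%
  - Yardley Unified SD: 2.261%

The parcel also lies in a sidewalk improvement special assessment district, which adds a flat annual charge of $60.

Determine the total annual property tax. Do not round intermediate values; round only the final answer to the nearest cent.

Assessed value = $327,030 × 0.68 = $222,380.4
Pinecrest County: ($222,380.4 − $60,000) × 0.00817 = $162,380.4 × 0.00817 = $1,326.647868
Hospital District: ($222,380.4 − $60,000) × 0.0031 = $162,380.4 × 0.0031 = $503.37924
Cedarvale Township: $222,380.4 × 0.0041 = $911.75964
City of Holloway: ($222,380.4 − $60,000) × 0.00669 = $162,380.4 × 0.00669 = $1,086.324876
Yardley Unified SD: ($222,380.4 − $60,000) × 0.02261 = $162,380.4 × 0.02261 = $3,671.420844
Levies subtotal = $7,499.532468
Total = $7,499.532468 + $60 = $7,559.532468

$7,559.53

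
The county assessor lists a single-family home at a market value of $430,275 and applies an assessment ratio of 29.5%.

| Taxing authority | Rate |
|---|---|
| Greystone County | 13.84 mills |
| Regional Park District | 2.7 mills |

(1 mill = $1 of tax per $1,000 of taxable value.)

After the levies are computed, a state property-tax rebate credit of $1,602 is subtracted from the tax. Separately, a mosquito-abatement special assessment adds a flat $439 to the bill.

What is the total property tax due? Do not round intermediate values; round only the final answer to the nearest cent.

Assessed value = $430,275 × 0.295 = $126,931.125
Greystone County: $126,931.125 × 0.01384 = $1,756.72677
Regional Park District: $126,931.125 × 0.0027 = $342.7140375
Levies subtotal = $2,099.4408075
After credit = $2,099.4408075 − $1,602 = $497.4408075
Total = $497.4408075 + $439 = $936.4408075

$936.44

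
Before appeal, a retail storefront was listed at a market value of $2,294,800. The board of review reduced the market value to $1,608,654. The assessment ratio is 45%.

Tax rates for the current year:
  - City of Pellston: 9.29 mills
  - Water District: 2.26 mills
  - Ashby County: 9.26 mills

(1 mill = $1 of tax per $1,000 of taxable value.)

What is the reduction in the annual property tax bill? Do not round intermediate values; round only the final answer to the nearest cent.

$6,425.41

Old assessed value = $2,294,800 × 0.45 = $1,032,660
New assessed value = $1,608,654 × 0.45 = $723,894.3
Combined rate = 0.00929 + 0.00226 + 0.00926 = 0.02081
Old tax = $1,032,660 × 0.02081 = $21,489.6546
New tax = $723,894.3 × 0.02081 = $15,064.240383
Reduction = $21,489.6546 − $15,064.240383 = $6,425.414217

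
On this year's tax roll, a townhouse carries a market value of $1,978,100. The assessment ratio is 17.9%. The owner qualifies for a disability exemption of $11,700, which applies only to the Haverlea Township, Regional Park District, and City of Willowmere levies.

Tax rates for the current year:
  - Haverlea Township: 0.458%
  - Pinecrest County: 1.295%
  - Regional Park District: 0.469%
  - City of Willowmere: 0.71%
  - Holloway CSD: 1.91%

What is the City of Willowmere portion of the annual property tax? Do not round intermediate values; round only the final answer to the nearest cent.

Assessed value = $1,978,100 × 0.179 = $354,079.9
City of Willowmere taxable value = $354,079.9 − $11,700 = $342,379.9
City of Willowmere levy = $342,379.9 × 0.0071 = $2,430.89729

$2,430.90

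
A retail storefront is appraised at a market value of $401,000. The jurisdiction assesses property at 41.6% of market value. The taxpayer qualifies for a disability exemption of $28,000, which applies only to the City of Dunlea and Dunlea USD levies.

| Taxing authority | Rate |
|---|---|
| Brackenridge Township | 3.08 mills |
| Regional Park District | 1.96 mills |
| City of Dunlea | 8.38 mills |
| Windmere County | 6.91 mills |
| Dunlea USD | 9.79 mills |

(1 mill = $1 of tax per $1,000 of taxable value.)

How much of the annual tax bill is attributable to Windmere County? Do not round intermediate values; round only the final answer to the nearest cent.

Assessed value = $401,000 × 0.416 = $166,816
Windmere County taxable value = $166,816 (exemption does not apply)
Windmere County levy = $166,816 × 0.00691 = $1,152.69856

$1,152.70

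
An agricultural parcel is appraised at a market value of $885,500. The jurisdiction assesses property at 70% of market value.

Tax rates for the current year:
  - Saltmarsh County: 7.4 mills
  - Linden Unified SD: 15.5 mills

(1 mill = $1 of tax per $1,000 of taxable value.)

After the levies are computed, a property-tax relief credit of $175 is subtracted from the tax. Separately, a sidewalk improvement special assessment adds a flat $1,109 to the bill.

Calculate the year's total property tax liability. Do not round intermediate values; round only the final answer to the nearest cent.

$15,128.57

Assessed value = $885,500 × 0.7 = $619,850
Saltmarsh County: $619,850 × 0.0074 = $4,586.89
Linden Unified SD: $619,850 × 0.0155 = $9,607.675
Levies subtotal = $14,194.565
After credit = $14,194.565 − $175 = $14,019.565
Total = $14,019.565 + $1,109 = $15,128.565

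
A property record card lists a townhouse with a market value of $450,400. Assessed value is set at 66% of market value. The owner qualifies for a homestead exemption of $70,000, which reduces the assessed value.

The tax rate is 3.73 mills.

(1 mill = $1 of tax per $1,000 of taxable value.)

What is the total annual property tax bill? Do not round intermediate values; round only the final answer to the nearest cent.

Assessed value = $450,400 × 0.66 = $297,264
Taxable value = $297,264 − $70,000 = $227,264
Tax = $227,264 × 0.00373 = $847.69472

$847.69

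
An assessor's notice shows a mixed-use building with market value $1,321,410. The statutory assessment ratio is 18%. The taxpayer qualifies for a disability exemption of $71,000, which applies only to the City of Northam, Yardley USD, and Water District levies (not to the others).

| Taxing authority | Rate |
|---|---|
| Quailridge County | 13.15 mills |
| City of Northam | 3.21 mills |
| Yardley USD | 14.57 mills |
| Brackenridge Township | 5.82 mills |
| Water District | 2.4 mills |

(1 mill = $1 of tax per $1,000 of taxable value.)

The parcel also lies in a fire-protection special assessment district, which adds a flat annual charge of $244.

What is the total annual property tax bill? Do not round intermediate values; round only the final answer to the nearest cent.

$8,123.20

Assessed value = $1,321,410 × 0.18 = $237,853.8
Quailridge County: $237,853.8 × 0.01315 = $3,127.77747
City of Northam: ($237,853.8 − $71,000) × 0.00321 = $166,853.8 × 0.00321 = $535.600698
Yardley USD: ($237,853.8 − $71,000) × 0.01457 = $166,853.8 × 0.01457 = $2,431.059866
Brackenridge Township: $237,853.8 × 0.00582 = $1,384.309116
Water District: ($237,853.8 − $71,000) × 0.0024 = $166,853.8 × 0.0024 = $400.44912
Levies subtotal = $7,879.19627
Total = $7,879.19627 + $244 = $8,123.19627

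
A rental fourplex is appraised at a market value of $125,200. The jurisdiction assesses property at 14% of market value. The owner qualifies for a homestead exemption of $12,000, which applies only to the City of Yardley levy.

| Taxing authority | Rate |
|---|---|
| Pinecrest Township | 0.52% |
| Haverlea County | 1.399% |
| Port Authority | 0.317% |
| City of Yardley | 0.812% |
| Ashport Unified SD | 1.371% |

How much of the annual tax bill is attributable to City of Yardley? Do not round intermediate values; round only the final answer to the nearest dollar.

Assessed value = $125,200 × 0.14 = $17,528
City of Yardley taxable value = $17,528 − $12,000 = $5,528
City of Yardley levy = $5,528 × 0.00812 = $44.88736

$45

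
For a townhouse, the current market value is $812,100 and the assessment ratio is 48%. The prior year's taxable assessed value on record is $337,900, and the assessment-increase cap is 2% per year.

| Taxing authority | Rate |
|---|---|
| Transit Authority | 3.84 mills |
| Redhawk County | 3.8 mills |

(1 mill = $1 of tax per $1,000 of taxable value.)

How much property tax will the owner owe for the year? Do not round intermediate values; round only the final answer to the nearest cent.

Uncapped assessed value = $812,100 × 0.48 = $389,808
Cap limit = $337,900 × 1.02 = $344,658
Taxable assessed value = min($389,808, $344,658) = $344,658 (cap binds)
Transit Authority: $344,658 × 0.00384 = $1,323.48672
Redhawk County: $344,658 × 0.0038 = $1,309.7004
Total = $2,633.18712

$2,633.19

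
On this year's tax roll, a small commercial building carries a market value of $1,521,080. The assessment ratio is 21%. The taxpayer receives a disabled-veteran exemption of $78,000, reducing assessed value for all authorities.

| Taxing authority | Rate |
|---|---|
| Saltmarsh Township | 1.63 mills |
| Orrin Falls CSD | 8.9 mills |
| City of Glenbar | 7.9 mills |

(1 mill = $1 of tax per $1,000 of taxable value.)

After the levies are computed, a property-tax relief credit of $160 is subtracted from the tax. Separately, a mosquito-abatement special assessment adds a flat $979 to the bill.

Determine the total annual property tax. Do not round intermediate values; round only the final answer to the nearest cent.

$5,268.50

Assessed value = $1,521,080 × 0.21 = $319,426.8
Taxable value = $319,426.8 − $78,000 = $241,426.8
Saltmarsh Township: $241,426.8 × 0.00163 = $393.525684
Orrin Falls CSD: $241,426.8 × 0.0089 = $2,148.69852
City of Glenbar: $241,426.8 × 0.0079 = $1,907.27172
Levies subtotal = $4,449.495924
After credit = $4,449.495924 − $160 = $4,289.495924
Total = $4,289.495924 + $979 = $5,268.495924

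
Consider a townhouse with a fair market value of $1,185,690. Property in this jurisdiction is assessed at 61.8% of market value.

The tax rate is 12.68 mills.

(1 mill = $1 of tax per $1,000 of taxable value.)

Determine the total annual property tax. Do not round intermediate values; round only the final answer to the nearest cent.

$9,291.35

Assessed value = $1,185,690 × 0.618 = $732,756.42
Tax = $732,756.42 × 0.01268 = $9,291.3514056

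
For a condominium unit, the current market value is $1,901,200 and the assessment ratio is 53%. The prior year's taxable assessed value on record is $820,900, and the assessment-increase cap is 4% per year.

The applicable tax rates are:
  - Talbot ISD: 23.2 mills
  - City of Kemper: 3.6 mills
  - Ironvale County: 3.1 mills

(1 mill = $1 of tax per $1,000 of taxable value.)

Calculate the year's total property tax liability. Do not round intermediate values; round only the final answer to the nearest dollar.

Uncapped assessed value = $1,901,200 × 0.53 = $1,007,636
Cap limit = $820,900 × 1.04 = $853,736
Taxable assessed value = min($1,007,636, $853,736) = $853,736 (cap binds)
Talbot ISD: $853,736 × 0.0232 = $19,806.6752
City of Kemper: $853,736 × 0.0036 = $3,073.4496
Ironvale County: $853,736 × 0.0031 = $2,646.5816
Total = $25,526.7064

$25,527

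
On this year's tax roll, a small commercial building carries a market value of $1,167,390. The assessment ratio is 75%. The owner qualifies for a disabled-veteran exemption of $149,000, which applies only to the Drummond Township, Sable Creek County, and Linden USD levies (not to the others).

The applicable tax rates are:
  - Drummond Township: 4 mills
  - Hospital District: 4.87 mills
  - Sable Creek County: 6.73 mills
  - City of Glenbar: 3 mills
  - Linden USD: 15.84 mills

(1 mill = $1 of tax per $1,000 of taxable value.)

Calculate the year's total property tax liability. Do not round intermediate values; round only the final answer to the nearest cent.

Assessed value = $1,167,390 × 0.75 = $875,542.5
Drummond Township: ($875,542.5 − $149,000) × 0.004 = $726,542.5 × 0.004 = $2,906.17
Hospital District: $875,542.5 × 0.00487 = $4,263.891975
Sable Creek County: ($875,542.5 − $149,000) × 0.00673 = $726,542.5 × 0.00673 = $4,889.631025
City of Glenbar: $875,542.5 × 0.003 = $2,626.6275
Linden USD: ($875,542.5 − $149,000) × 0.01584 = $726,542.5 × 0.01584 = $11,508.4332
Total = $26,194.7537

$26,194.75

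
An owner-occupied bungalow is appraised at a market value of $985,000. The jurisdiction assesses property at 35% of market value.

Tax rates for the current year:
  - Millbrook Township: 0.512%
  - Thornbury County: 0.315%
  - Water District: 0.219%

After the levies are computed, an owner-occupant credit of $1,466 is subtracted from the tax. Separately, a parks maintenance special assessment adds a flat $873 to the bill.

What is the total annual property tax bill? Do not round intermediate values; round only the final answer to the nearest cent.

Assessed value = $985,000 × 0.35 = $344,750
Millbrook Township: $344,750 × 0.00512 = $1,765.12
Thornbury County: $344,750 × 0.00315 = $1,085.9625
Water District: $344,750 × 0.00219 = $755.0025
Levies subtotal = $3,606.085
After credit = $3,606.085 − $1,466 = $2,140.085
Total = $2,140.085 + $873 = $3,013.085

$3,013.09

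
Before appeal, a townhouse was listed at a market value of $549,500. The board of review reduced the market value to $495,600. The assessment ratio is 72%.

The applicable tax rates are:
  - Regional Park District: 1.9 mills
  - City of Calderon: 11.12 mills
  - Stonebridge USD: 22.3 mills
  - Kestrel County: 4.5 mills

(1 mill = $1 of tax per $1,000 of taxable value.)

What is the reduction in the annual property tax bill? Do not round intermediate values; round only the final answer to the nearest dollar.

$1,545

Old assessed value = $549,500 × 0.72 = $395,640
New assessed value = $495,600 × 0.72 = $356,832
Combined rate = 0.0019 + 0.01112 + 0.0223 + 0.0045 = 0.03982
Old tax = $395,640 × 0.03982 = $15,754.3848
New tax = $356,832 × 0.03982 = $14,209.05024
Reduction = $15,754.3848 − $14,209.05024 = $1,545.33456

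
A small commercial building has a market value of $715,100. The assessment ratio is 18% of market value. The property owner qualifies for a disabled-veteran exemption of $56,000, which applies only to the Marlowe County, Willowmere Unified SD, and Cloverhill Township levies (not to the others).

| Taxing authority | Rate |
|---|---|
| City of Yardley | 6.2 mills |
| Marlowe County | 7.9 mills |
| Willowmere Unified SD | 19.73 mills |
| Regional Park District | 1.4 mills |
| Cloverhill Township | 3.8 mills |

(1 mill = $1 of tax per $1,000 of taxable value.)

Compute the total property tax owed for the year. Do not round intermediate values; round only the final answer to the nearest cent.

$3,263.78

Assessed value = $715,100 × 0.18 = $128,718
City of Yardley: $128,718 × 0.0062 = $798.0516
Marlowe County: ($128,718 − $56,000) × 0.0079 = $72,718 × 0.0079 = $574.4722
Willowmere Unified SD: ($128,718 − $56,000) × 0.01973 = $72,718 × 0.01973 = $1,434.72614
Regional Park District: $128,718 × 0.0014 = $180.2052
Cloverhill Township: ($128,718 − $56,000) × 0.0038 = $72,718 × 0.0038 = $276.3284
Total = $3,263.78354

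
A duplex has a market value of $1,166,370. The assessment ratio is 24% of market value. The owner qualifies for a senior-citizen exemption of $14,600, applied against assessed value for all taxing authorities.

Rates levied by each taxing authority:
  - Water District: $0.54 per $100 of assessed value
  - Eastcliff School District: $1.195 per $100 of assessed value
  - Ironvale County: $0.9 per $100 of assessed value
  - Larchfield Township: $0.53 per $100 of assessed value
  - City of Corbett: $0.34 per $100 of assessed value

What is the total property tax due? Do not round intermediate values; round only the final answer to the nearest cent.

$9,299.77

Assessed value = $1,166,370 × 0.24 = $279,928.8
Taxable value = $279,928.8 − $14,600 = $265,328.8
Water District: $265,328.8 × 0.0054 = $1,432.77552
Eastcliff School District: $265,328.8 × 0.01195 = $3,170.67916
Ironvale County: $265,328.8 × 0.009 = $2,387.9592
Larchfield Township: $265,328.8 × 0.0053 = $1,406.24264
City of Corbett: $265,328.8 × 0.0034 = $902.11792
Total = $1,432.77552 + $3,170.67916 + $2,387.9592 + $1,406.24264 + $902.11792 = $9,299.77444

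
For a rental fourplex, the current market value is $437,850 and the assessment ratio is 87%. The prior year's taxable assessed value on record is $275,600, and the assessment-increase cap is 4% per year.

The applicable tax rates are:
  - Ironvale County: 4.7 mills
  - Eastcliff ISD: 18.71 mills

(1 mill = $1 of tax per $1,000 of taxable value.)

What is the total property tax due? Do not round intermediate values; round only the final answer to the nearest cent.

$6,709.87

Uncapped assessed value = $437,850 × 0.87 = $380,929.5
Cap limit = $275,600 × 1.04 = $286,624
Taxable assessed value = min($380,929.5, $286,624) = $286,624 (cap binds)
Ironvale County: $286,624 × 0.0047 = $1,347.1328
Eastcliff ISD: $286,624 × 0.01871 = $5,362.73504
Total = $6,709.86784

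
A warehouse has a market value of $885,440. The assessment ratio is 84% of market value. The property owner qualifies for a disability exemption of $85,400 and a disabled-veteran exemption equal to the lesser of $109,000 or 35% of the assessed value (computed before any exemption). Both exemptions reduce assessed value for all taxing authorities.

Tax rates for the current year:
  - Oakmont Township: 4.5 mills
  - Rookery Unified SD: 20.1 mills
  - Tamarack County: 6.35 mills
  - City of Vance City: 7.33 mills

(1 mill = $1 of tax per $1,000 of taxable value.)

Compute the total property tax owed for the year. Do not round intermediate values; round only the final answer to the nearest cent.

Assessed value = $885,440 × 0.84 = $743,769.6
Disabled-veteran exemption = min($109,000, 35% × $743,769.6) = min($109,000, $260,319.36) = $109,000 (dollar cap binds)
Taxable value = $743,769.6 − $85,400 − $109,000 = $549,369.6
Oakmont Township: $549,369.6 × 0.0045 = $2,472.1632
Rookery Unified SD: $549,369.6 × 0.0201 = $11,042.32896
Tamarack County: $549,369.6 × 0.00635 = $3,488.49696
City of Vance City: $549,369.6 × 0.00733 = $4,026.879168
Total = $21,029.868288

$21,029.87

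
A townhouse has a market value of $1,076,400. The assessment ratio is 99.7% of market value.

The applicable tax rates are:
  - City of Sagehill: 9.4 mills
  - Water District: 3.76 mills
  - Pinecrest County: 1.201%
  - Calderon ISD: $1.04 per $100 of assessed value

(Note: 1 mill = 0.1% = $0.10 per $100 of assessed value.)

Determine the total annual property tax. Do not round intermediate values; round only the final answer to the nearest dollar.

Assessed value = $1,076,400 × 0.997 = $1,073,170.8
City of Sagehill: $1,073,170.8 × 0.0094 = $10,087.80552
Water District: $1,073,170.8 × 0.00376 = $4,035.122208
Pinecrest County: $1,073,170.8 × 0.01201 = $12,888.781308
Calderon ISD: $1,073,170.8 × 0.0104 = $11,160.97632
Total = $38,172.685356

$38,173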